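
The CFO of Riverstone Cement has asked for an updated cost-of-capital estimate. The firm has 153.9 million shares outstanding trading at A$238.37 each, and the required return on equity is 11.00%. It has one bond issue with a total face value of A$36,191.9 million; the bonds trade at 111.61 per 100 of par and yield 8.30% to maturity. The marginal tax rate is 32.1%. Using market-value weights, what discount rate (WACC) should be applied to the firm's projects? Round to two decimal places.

8.19%

Market value of equity E = 238.37 × 153.9m = 36685.143m. Market value of debt D = 36191.9m × 111.61/100 = 40393.77959m.
Total capital V = 36685.143 + 40393.77959 = 77078.92259.
Equity: weight = 36685.143/77078.92259 = 0.4759; cost = 11%.
Bonds outstanding: weight = 40393.77959/77078.92259 = 0.5241; after-tax cost = 8.3% × (1 − 32.1%) = 5.6357%.
WACC = 0.4759 × 11.0000% + 0.5241 × 5.6357% = 8.1888%.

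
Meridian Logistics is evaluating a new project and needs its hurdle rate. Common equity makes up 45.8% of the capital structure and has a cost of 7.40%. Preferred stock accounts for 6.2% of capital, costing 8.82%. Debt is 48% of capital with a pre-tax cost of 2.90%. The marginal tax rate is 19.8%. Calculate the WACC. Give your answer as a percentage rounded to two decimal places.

After-tax cost of debt = 2.9% × (1 − 19.8%) = 2.3258%.
WACC = 0.458 × 7.4000% + 0.062 × 8.8200% + 0.480 × 2.3258% = 5.0524%.

5.05%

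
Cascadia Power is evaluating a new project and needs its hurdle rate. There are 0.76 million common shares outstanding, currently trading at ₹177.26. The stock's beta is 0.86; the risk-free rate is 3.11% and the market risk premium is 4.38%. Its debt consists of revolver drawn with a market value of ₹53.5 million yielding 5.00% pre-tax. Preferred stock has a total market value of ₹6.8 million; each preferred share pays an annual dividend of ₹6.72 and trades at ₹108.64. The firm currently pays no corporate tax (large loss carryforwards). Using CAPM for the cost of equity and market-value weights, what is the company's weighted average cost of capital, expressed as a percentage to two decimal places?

Cost of equity via CAPM: Re = 3.11% + 0.86 × 4.38% = 6.8768%.
Cost of preferred: Rp = 6.72 / 108.64 = 6.1856%.
Market value of equity E = 177.26 × 0.76m = 134.7176m.
Total capital V = 134.7176 + 6.8 + 53.5 = 195.0176.
Equity: weight = 134.7176/195.0176 = 0.6908; cost = 6.8768%.
Preferred: weight = 6.8/195.0176 = 0.0349; cost = 6.1856%.
Revolver drawn: weight = 53.5/195.0176 = 0.2743; after-tax cost = 5% × (1 − 0%) = 5.0000%.
WACC = 0.6908 × 6.8768% + 0.0349 × 6.1856% + 0.2743 × 5.0000% = 6.3378%.

6.34%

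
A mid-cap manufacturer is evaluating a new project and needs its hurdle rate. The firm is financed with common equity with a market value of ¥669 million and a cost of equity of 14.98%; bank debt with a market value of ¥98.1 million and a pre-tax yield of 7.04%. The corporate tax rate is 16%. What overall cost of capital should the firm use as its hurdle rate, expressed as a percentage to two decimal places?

Total capital V = 669 + 98.1 = 767.1.
Equity: weight = 669/767.1 = 0.8721; cost = 14.98%.
Bank debt: weight = 98.1/767.1 = 0.1279; after-tax cost = 7.04% × (1 − 16%) = 5.9136%.
WACC = 0.8721 × 14.9800% + 0.1279 × 5.9136% = 13.8206%.

13.82%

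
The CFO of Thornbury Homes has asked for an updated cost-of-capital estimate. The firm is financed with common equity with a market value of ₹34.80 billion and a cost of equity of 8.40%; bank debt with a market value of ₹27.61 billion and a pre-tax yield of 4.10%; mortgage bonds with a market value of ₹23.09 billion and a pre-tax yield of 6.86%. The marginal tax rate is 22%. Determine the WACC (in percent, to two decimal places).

Total capital V = 34.8 + 27.61 + 23.09 = 85.5.
Equity: weight = 34.8/85.5 = 0.4070; cost = 8.4%.
Bank debt: weight = 27.61/85.5 = 0.3229; after-tax cost = 4.1% × (1 − 22%) = 3.1980%.
Mortgage bonds: weight = 23.09/85.5 = 0.2701; after-tax cost = 6.86% × (1 − 22%) = 5.3508%.
WACC = 0.4070 × 8.4000% + 0.3229 × 3.1980% + 0.2701 × 5.3508% = 5.8967%.

5.90%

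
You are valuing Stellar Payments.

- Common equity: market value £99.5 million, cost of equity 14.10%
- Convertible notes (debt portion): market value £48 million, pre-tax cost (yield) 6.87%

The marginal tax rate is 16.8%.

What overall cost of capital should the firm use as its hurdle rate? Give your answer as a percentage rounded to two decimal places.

Total capital V = 99.5 + 48 = 147.5.
Equity: weight = 99.5/147.5 = 0.6746; cost = 14.1%.
Convertible notes (debt portion): weight = 48/147.5 = 0.3254; after-tax cost = 6.87% × (1 − 16.8%) = 5.7158%.
WACC = 0.6746 × 14.1000% + 0.3254 × 5.7158% = 11.3716%.

11.37%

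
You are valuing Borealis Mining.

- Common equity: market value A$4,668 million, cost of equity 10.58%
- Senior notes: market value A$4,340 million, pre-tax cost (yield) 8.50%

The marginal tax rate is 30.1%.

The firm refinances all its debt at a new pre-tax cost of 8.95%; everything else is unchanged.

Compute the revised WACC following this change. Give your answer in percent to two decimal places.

8.50%

After the change:
Total capital V = 4668 + 4340 = 9008.
Equity: weight = 4668/9008 = 0.5182; cost = 10.58%.
Senior notes: weight = 4340/9008 = 0.4818; after-tax cost = 8.95% × (1 − 30.1%) = 6.2561%.
WACC = 0.5182 × 10.5800% + 0.4818 × 6.2561% = 8.4967%.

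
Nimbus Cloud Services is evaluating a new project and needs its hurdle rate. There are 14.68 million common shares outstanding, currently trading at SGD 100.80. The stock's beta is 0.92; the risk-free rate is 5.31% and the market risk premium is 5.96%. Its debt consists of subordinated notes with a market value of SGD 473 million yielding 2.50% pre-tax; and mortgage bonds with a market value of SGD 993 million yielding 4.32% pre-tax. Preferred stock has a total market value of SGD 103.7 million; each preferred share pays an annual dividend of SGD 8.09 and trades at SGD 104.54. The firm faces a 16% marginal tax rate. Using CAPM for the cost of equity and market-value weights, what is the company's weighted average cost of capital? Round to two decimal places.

Cost of equity via CAPM: Re = 5.31% + 0.92 × 5.96% = 10.7932%.
Cost of preferred: Rp = 8.09 / 104.54 = 7.7387%.
Market value of equity E = 100.8 × 14.68m = 1479.744m.
Total capital V = 1479.744 + 103.7 + 473 + 993 = 3049.444.
Equity: weight = 1479.744/3049.444 = 0.4853; cost = 10.7932%.
Preferred: weight = 103.7/3049.444 = 0.0340; cost = 7.7387%.
Subordinated notes: weight = 473/3049.444 = 0.1551; after-tax cost = 2.5% × (1 − 16%) = 2.1000%.
Mortgage bonds: weight = 993/3049.444 = 0.3256; after-tax cost = 4.32% × (1 − 16%) = 3.6288%.
WACC = 0.4853 × 10.7932% + 0.0340 × 7.7387% + 0.1551 × 2.1000% + 0.3256 × 3.6288% = 7.0080%.

7.01%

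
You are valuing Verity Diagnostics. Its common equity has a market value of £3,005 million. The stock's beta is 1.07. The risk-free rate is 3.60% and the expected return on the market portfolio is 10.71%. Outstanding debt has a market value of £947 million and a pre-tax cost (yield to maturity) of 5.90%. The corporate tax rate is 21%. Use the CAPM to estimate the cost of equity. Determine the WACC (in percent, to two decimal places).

Market risk premium = 10.71% − 3.6% = 7.11%.
Cost of equity via CAPM: Re = 3.6% + 1.07 × 7.11% = 11.2077%.
Total capital V = 3005 + 947 = 3952.
Equity: weight = 3005/3952 = 0.7604; cost = 11.2077%.
Debt: weight = 947/3952 = 0.2396; after-tax cost = 5.9% × (1 − 21%) = 4.6610%.
WACC = 0.7604 × 11.2077% + 0.2396 × 4.6610% = 9.6389%.

9.64%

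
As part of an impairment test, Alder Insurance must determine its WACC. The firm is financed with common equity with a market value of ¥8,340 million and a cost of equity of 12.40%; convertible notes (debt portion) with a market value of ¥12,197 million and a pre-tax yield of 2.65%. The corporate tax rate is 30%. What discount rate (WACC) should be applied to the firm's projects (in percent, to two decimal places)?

6.14%

Total capital V = 8340 + 12197 = 20537.
Equity: weight = 8340/20537 = 0.4061; cost = 12.4%.
Convertible notes (debt portion): weight = 12197/20537 = 0.5939; after-tax cost = 2.65% × (1 − 30%) = 1.8550%.
WACC = 0.4061 × 12.4000% + 0.5939 × 1.8550% = 6.1373%.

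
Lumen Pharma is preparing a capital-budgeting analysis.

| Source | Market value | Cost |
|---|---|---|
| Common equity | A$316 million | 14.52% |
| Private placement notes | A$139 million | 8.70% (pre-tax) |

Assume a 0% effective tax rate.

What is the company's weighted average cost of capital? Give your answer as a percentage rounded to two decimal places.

Total capital V = 316 + 139 = 455.
Equity: weight = 316/455 = 0.6945; cost = 14.52%.
Private placement notes: weight = 139/455 = 0.3055; after-tax cost = 8.7% × (1 − 0%) = 8.7000%.
WACC = 0.6945 × 14.5200% + 0.3055 × 8.7000% = 12.7420%.

12.74%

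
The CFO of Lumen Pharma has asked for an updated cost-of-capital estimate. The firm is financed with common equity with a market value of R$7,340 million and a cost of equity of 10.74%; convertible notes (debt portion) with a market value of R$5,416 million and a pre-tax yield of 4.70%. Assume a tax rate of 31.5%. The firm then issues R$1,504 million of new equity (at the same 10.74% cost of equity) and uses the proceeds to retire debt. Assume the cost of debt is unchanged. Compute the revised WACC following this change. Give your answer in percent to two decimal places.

8.43%

After the change:
Total capital V = 8844 + 3912 = 12756.
Equity: weight = 8844/12756 = 0.6933; cost = 10.74%.
Convertible notes (debt portion): weight = 3912/12756 = 0.3067; after-tax cost = 4.7% × (1 − 31.5%) = 3.2195%.
WACC = 0.6933 × 10.7400% + 0.3067 × 3.2195% = 8.4336%.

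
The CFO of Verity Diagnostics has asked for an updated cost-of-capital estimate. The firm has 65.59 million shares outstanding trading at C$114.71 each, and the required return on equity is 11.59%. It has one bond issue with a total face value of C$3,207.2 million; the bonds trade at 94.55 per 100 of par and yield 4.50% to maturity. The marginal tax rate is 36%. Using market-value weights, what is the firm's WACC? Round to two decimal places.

9.09%

Market value of equity E = 114.71 × 65.59m = 7523.8289m. Market value of debt D = 3207.2m × 94.55/100 = 3032.4076m.
Total capital V = 7523.8289 + 3032.4076 = 10556.2365.
Equity: weight = 7523.8289/10556.2365 = 0.7127; cost = 11.59%.
Bonds outstanding: weight = 3032.4076/10556.2365 = 0.2873; after-tax cost = 4.5% × (1 − 36%) = 2.8800%.
WACC = 0.7127 × 11.5900% + 0.2873 × 2.8800% = 9.0879%.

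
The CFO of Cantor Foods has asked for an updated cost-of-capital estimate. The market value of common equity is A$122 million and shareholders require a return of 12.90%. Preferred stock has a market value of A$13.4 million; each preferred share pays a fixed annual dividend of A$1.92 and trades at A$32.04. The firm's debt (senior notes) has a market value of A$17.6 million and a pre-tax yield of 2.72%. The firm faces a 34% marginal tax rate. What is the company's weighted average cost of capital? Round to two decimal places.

Cost of preferred: Rp = 1.92 / 32.04 = 5.9925%.
Total capital V = 122 + 13.4 + 17.6 = 153.
Equity: weight = 122/153 = 0.7974; cost = 12.9%.
Preferred: weight = 13.4/153 = 0.0876; cost = 5.9925%.
Senior notes: weight = 17.6/153 = 0.1150; after-tax cost = 2.72% × (1 − 34%) = 1.7952%.
WACC = 0.7974 × 12.9000% + 0.0876 × 5.9925% + 0.1150 × 1.7952% = 11.0176%.

11.02%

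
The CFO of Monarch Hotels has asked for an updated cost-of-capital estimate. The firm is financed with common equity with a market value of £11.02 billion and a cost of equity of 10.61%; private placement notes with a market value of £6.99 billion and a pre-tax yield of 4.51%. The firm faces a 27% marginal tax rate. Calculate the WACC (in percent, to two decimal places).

7.77%

Total capital V = 11.02 + 6.99 = 18.01.
Equity: weight = 11.02/18.01 = 0.6119; cost = 10.61%.
Private placement notes: weight = 6.99/18.01 = 0.3881; after-tax cost = 4.51% × (1 − 27%) = 3.2923%.
WACC = 0.6119 × 10.6100% + 0.3881 × 3.2923% = 7.7699%.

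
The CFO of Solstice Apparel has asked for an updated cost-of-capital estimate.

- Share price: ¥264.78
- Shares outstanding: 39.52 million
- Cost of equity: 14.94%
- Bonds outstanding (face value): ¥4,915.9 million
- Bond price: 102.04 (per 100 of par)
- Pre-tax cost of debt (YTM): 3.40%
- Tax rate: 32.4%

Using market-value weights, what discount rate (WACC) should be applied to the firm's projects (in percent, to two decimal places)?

Market value of equity E = 264.78 × 39.52m = 10464.1056m. Market value of debt D = 4915.9m × 102.04/100 = 5016.18436m.
Total capital V = 10464.1056 + 5016.18436 = 15480.28996.
Equity: weight = 10464.1056/15480.28996 = 0.6760; cost = 14.94%.
Bonds outstanding: weight = 5016.18436/15480.28996 = 0.3240; after-tax cost = 3.4% × (1 − 32.4%) = 2.2984%.
WACC = 0.6760 × 14.9400% + 0.3240 × 2.2984% = 10.8437%.

10.84%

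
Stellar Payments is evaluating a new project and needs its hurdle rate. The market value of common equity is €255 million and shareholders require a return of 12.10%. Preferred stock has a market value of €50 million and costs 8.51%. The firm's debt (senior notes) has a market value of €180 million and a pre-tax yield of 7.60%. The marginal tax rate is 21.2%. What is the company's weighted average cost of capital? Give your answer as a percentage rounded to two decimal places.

Total capital V = 255 + 50 + 180 = 485.
Equity: weight = 255/485 = 0.5258; cost = 12.1%.
Preferred: weight = 50/485 = 0.1031; cost = 8.51%.
Senior notes: weight = 180/485 = 0.3711; after-tax cost = 7.6% × (1 − 21.2%) = 5.9888%.
WACC = 0.5258 × 12.1000% + 0.1031 × 8.5100% + 0.3711 × 5.9888% = 9.4618%.

9.46%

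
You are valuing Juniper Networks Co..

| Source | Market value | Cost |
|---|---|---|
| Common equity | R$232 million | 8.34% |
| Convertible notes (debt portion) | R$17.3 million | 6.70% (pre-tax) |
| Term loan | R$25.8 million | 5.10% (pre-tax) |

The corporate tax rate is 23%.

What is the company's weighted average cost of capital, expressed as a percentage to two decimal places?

7.73%

Total capital V = 232 + 17.3 + 25.8 = 275.1.
Equity: weight = 232/275.1 = 0.8433; cost = 8.34%.
Convertible notes (debt portion): weight = 17.3/275.1 = 0.0629; after-tax cost = 6.7% × (1 − 23%) = 5.1590%.
Term loan: weight = 25.8/275.1 = 0.0938; after-tax cost = 5.1% × (1 − 23%) = 3.9270%.
WACC = 0.8433 × 8.3400% + 0.0629 × 5.1590% + 0.0938 × 3.9270% = 7.7261%.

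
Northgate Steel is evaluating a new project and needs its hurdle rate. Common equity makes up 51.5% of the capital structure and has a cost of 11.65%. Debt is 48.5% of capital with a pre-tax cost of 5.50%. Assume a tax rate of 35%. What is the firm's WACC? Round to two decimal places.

After-tax cost of debt = 5.5% × (1 − 35%) = 3.5750%.
WACC = 0.515 × 11.6500% + 0.485 × 3.5750% = 7.7336%.

7.73%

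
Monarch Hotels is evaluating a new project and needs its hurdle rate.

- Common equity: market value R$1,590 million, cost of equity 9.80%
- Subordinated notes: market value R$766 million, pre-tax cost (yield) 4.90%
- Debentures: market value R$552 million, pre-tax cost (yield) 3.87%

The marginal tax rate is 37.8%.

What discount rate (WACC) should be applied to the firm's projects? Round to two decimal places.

Total capital V = 1590 + 766 + 552 = 2908.
Equity: weight = 1590/2908 = 0.5468; cost = 9.8%.
Subordinated notes: weight = 766/2908 = 0.2634; after-tax cost = 4.9% × (1 − 37.8%) = 3.0478%.
Debentures: weight = 552/2908 = 0.1898; after-tax cost = 3.87% × (1 − 37.8%) = 2.4071%.
WACC = 0.5468 × 9.8000% + 0.2634 × 3.0478% + 0.1898 × 2.4071% = 6.6181%.

6.62%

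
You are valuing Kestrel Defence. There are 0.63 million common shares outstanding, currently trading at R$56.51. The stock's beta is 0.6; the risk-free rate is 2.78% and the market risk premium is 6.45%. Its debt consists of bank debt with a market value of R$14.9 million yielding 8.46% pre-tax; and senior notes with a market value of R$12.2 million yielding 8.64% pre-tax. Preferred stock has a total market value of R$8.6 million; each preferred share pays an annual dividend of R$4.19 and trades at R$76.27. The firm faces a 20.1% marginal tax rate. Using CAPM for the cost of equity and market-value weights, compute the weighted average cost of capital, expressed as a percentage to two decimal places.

Cost of equity via CAPM: Re = 2.78% + 0.6 × 6.45% = 6.6500%.
Cost of preferred: Rp = 4.19 / 76.27 = 5.4936%.
Market value of equity E = 56.51 × 0.63m = 35.6013m.
Total capital V = 35.6013 + 8.6 + 14.9 + 12.2 = 71.3013.
Equity: weight = 35.6013/71.3013 = 0.4993; cost = 6.65%.
Preferred: weight = 8.6/71.3013 = 0.1206; cost = 5.4936%.
Bank debt: weight = 14.9/71.3013 = 0.2090; after-tax cost = 8.46% × (1 − 20.1%) = 6.7595%.
Senior notes: weight = 12.2/71.3013 = 0.1711; after-tax cost = 8.64% × (1 − 20.1%) = 6.9034%.
WACC = 0.4993 × 6.6500% + 0.1206 × 5.4936% + 0.2090 × 6.7595% + 0.1711 × 6.9034% = 6.5768%.

6.58%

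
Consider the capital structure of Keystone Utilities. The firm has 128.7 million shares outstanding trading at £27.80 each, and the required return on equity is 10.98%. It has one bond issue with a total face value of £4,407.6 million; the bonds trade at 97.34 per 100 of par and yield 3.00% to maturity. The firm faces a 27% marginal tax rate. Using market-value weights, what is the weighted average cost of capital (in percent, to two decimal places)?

6.19%

Market value of equity E = 27.8 × 128.7m = 3577.86m. Market value of debt D = 4407.6m × 97.34/100 = 4290.35784m.
Total capital V = 3577.86 + 4290.35784 = 7868.21784.
Equity: weight = 3577.86/7868.21784 = 0.4547; cost = 10.98%.
Bonds outstanding: weight = 4290.35784/7868.21784 = 0.5453; after-tax cost = 3% × (1 − 27%) = 2.1900%.
WACC = 0.4547 × 10.9800% + 0.5453 × 2.1900% = 6.1870%.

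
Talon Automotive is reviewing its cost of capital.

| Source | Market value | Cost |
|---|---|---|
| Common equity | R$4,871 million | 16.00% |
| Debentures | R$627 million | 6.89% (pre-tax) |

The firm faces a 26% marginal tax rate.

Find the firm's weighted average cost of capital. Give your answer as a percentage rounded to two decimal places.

Total capital V = 4871 + 627 = 5498.
Equity: weight = 4871/5498 = 0.8860; cost = 16%.
Debentures: weight = 627/5498 = 0.1140; after-tax cost = 6.89% × (1 − 26%) = 5.0986%.
WACC = 0.8860 × 16.0000% + 0.1140 × 5.0986% = 14.7568%.

14.76%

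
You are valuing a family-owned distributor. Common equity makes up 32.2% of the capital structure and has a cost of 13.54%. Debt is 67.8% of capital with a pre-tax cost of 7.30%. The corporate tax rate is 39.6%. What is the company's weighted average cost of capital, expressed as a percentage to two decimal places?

After-tax cost of debt = 7.3% × (1 − 39.6%) = 4.4092%.
WACC = 0.322 × 13.5400% + 0.678 × 4.4092% = 7.3493%.

7.35%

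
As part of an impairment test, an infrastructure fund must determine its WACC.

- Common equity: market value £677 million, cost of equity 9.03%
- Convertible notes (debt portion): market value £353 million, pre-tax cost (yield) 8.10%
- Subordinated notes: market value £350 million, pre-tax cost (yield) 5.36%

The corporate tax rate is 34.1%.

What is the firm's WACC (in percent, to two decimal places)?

Total capital V = 677 + 353 + 350 = 1380.
Equity: weight = 677/1380 = 0.4906; cost = 9.03%.
Convertible notes (debt portion): weight = 353/1380 = 0.2558; after-tax cost = 8.1% × (1 − 34.1%) = 5.3379%.
Subordinated notes: weight = 350/1380 = 0.2536; after-tax cost = 5.36% × (1 − 34.1%) = 3.5322%.
WACC = 0.4906 × 9.0300% + 0.2558 × 5.3379% + 0.2536 × 3.5322% = 6.6912%.

6.69%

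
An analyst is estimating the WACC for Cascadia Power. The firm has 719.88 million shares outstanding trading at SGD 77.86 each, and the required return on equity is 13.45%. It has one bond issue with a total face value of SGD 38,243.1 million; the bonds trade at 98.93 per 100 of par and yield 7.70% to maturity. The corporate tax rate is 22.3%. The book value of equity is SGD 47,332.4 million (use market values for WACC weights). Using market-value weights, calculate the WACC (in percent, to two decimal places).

Market value of equity E = 77.86 × 719.88m = 56049.8568m. Market value of debt D = 38243.1m × 98.93/100 = 37833.89883m.
Total capital V = 56049.8568 + 37833.89883 = 93883.75563.
Equity: weight = 56049.8568/93883.75563 = 0.5970; cost = 13.45%.
Bonds outstanding: weight = 37833.89883/93883.75563 = 0.4030; after-tax cost = 7.7% × (1 − 22.3%) = 5.9829%.
WACC = 0.5970 × 13.4500% + 0.4030 × 5.9829% = 10.4409%.

10.44%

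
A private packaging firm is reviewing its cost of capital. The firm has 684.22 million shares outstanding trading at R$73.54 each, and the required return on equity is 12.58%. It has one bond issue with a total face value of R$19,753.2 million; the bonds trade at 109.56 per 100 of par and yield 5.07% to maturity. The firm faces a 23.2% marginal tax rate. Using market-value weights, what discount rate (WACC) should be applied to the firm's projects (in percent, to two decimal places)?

Market value of equity E = 73.54 × 684.22m = 50317.5388m. Market value of debt D = 19753.2m × 109.56/100 = 21641.60592m.
Total capital V = 50317.5388 + 21641.60592 = 71959.14472.
Equity: weight = 50317.5388/71959.14472 = 0.6993; cost = 12.58%.
Bonds outstanding: weight = 21641.60592/71959.14472 = 0.3007; after-tax cost = 5.07% × (1 − 23.2%) = 3.8938%.
WACC = 0.6993 × 12.5800% + 0.3007 × 3.8938% = 9.9676%.

9.97%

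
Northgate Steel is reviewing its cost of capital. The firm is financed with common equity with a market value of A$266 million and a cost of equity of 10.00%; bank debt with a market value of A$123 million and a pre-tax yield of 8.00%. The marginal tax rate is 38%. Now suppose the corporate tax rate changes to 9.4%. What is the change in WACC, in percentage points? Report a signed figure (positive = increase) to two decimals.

Current WACC:
Total capital V = 266 + 123 = 389.
Equity: weight = 266/389 = 0.6838; cost = 10%.
Bank debt: weight = 123/389 = 0.3162; after-tax cost = 8% × (1 − 38%) = 4.9600%.
WACC = 0.6838 × 10.0000% + 0.3162 × 4.9600% = 8.4064%.
After the change:
Total capital V = 266 + 123 = 389.
Equity: weight = 266/389 = 0.6838; cost = 10%.
Bank debt: weight = 123/389 = 0.3162; after-tax cost = 8% × (1 − 9.4%) = 7.2480%.
WACC = 0.6838 × 10.0000% + 0.3162 × 7.2480% = 9.1298%.
Change in WACC = 9.1298% − 8.4064% = 0.7235 pp.

+0.72 pp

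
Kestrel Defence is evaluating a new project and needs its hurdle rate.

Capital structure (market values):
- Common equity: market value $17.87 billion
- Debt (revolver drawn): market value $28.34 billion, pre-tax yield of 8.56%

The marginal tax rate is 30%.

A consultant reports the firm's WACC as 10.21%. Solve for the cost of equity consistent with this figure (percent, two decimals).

Total capital V = 17.87 + 28.34 = 46.21.
Equity weight = 17.87/46.21 = 0.3867.
Revolver drawn weight = 28.34/46.21 = 0.6133.
Debt contribution = 0.6133 × 8.56% × (1 − 30%) = 3.6748%.
Required equity contribution = 10.21% − 3.6748% = 6.5352%.
Re = 6.5352% / 0.3867 = 16.8993%.

16.90%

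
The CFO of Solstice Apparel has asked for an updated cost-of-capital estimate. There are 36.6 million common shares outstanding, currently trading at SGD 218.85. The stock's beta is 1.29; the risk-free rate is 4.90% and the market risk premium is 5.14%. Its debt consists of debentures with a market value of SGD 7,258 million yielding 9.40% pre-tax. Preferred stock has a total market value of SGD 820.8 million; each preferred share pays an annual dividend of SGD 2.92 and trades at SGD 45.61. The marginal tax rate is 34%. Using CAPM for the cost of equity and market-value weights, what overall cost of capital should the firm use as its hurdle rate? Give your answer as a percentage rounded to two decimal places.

8.87%

Cost of equity via CAPM: Re = 4.9% + 1.29 × 5.14% = 11.5306%.
Cost of preferred: Rp = 2.92 / 45.61 = 6.4021%.
Market value of equity E = 218.85 × 36.6m = 8009.91m.
Total capital V = 8009.91 + 820.8 + 7258 = 16088.71.
Equity: weight = 8009.91/16088.71 = 0.4979; cost = 11.5306%.
Preferred: weight = 820.8/16088.71 = 0.0510; cost = 6.4021%.
Debentures: weight = 7258/16088.71 = 0.4511; after-tax cost = 9.4% × (1 − 34%) = 6.2040%.
WACC = 0.4979 × 11.5306% + 0.0510 × 6.4021% + 0.4511 × 6.2040% = 8.8660%.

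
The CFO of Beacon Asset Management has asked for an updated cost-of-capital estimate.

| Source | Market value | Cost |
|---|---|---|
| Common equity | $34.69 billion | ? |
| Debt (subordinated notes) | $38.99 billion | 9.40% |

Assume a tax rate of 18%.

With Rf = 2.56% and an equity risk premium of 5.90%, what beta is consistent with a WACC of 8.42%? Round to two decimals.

Total capital V = 34.69 + 38.99 = 73.68.
Equity weight = 34.69/73.68 = 0.4708.
Subordinated notes weight = 38.99/73.68 = 0.5292.
Debt contribution = 0.5292 × 9.4% × (1 − 18%) = 4.0789%.
Required equity contribution = 8.42% − 4.0789% = 4.3411%  ⇒  Re = 9.2203%.
CAPM: 9.2203% = 2.56% + β × 5.9%  ⇒  β = 1.1289.

1.13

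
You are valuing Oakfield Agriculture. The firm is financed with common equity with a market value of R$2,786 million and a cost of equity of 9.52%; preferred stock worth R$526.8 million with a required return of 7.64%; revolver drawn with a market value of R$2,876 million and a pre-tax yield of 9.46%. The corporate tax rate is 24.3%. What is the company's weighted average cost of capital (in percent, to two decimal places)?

8.26%

Total capital V = 2786 + 526.8 + 2876 = 6188.8.
Equity: weight = 2786/6188.8 = 0.4502; cost = 9.52%.
Preferred: weight = 526.8/6188.8 = 0.0851; cost = 7.64%.
Revolver drawn: weight = 2876/6188.8 = 0.4647; after-tax cost = 9.46% × (1 − 24.3%) = 7.1612%.
WACC = 0.4502 × 9.5200% + 0.0851 × 7.6400% + 0.4647 × 7.1612% = 8.2638%.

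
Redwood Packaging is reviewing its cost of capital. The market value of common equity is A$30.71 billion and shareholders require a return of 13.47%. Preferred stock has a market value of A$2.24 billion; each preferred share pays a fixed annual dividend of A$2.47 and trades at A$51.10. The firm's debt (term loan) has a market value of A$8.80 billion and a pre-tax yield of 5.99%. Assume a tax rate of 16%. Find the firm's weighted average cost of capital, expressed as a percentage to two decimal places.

Cost of preferred: Rp = 2.47 / 51.1 = 4.8337%.
Total capital V = 30.71 + 2.24 + 8.8 = 41.75.
Equity: weight = 30.71/41.75 = 0.7356; cost = 13.47%.
Preferred: weight = 2.24/41.75 = 0.0537; cost = 4.8337%.
Term loan: weight = 8.8/41.75 = 0.2108; after-tax cost = 5.99% × (1 − 16%) = 5.0316%.
WACC = 0.7356 × 13.4700% + 0.0537 × 4.8337% + 0.2108 × 5.0316% = 11.2280%.

11.23%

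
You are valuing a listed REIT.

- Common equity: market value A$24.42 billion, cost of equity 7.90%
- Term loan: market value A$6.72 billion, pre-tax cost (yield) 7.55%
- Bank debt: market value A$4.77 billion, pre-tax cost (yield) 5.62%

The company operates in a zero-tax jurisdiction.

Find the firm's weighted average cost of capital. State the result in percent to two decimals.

Total capital V = 24.42 + 6.72 + 4.77 = 35.91.
Equity: weight = 24.42/35.91 = 0.6800; cost = 7.9%.
Term loan: weight = 6.72/35.91 = 0.1871; after-tax cost = 7.55% × (1 − 0%) = 7.5500%.
Bank debt: weight = 4.77/35.91 = 0.1328; after-tax cost = 5.62% × (1 − 0%) = 5.6200%.
WACC = 0.6800 × 7.9000% + 0.1871 × 7.5500% + 0.1328 × 5.6200% = 7.5316%.

7.53%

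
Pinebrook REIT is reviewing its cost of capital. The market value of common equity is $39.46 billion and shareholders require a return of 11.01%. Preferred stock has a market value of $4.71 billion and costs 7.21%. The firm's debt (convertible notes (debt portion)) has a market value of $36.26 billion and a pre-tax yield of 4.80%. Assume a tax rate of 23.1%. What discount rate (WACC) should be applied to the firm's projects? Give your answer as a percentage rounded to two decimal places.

Total capital V = 39.46 + 4.71 + 36.26 = 80.43.
Equity: weight = 39.46/80.43 = 0.4906; cost = 11.01%.
Preferred: weight = 4.71/80.43 = 0.0586; cost = 7.21%.
Convertible notes (debt portion): weight = 36.26/80.43 = 0.4508; after-tax cost = 4.8% × (1 − 23.1%) = 3.6912%.
WACC = 0.4906 × 11.0100% + 0.0586 × 7.2100% + 0.4508 × 3.6912% = 7.4880%.

7.49%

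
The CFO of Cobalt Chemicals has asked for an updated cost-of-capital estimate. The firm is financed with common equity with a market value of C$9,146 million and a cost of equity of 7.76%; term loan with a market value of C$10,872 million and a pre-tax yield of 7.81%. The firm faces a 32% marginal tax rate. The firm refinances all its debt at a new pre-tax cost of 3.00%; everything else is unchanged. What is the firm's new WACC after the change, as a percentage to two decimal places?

4.65%

After the change:
Total capital V = 9146 + 10872 = 20018.
Equity: weight = 9146/20018 = 0.4569; cost = 7.76%.
Term loan: weight = 10872/20018 = 0.5431; after-tax cost = 3% × (1 − 32%) = 2.0400%.
WACC = 0.4569 × 7.7600% + 0.5431 × 2.0400% = 4.6534%.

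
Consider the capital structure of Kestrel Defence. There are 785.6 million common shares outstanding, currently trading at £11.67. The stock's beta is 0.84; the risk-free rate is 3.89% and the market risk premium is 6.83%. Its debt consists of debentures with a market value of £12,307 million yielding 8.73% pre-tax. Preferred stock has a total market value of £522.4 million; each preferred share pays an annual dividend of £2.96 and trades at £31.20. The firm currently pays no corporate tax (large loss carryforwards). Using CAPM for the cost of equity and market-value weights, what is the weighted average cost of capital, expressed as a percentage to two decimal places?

9.12%

Cost of equity via CAPM: Re = 3.89% + 0.84 × 6.83% = 9.6272%.
Cost of preferred: Rp = 2.96 / 31.2 = 9.4872%.
Market value of equity E = 11.67 × 785.6m = 9167.952m.
Total capital V = 9167.952 + 522.4 + 12307 = 21997.352.
Equity: weight = 9167.952/21997.352 = 0.4168; cost = 9.6272%.
Preferred: weight = 522.4/21997.352 = 0.0237; cost = 9.4872%.
Debentures: weight = 12307/21997.352 = 0.5595; after-tax cost = 8.73% × (1 − 0%) = 8.7300%.
WACC = 0.4168 × 9.6272% + 0.0237 × 9.4872% + 0.5595 × 8.7300% = 9.1219%.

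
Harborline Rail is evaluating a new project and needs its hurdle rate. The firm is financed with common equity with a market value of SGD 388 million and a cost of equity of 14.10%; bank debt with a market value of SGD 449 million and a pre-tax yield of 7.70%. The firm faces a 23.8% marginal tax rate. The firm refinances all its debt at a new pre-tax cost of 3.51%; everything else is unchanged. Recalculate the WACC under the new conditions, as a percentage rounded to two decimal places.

After the change:
Total capital V = 388 + 449 = 837.
Equity: weight = 388/837 = 0.4636; cost = 14.1%.
Bank debt: weight = 449/837 = 0.5364; after-tax cost = 3.51% × (1 − 23.8%) = 2.6746%.
WACC = 0.4636 × 14.1000% + 0.5364 × 2.6746% = 7.9710%.

7.97%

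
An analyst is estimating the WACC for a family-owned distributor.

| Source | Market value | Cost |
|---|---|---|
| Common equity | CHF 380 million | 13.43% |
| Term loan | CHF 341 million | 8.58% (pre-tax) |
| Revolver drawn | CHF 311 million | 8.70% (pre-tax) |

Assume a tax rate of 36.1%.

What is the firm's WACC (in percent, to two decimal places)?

Total capital V = 380 + 341 + 311 = 1032.
Equity: weight = 380/1032 = 0.3682; cost = 13.43%.
Term loan: weight = 341/1032 = 0.3304; after-tax cost = 8.58% × (1 − 36.1%) = 5.4826%.
Revolver drawn: weight = 311/1032 = 0.3014; after-tax cost = 8.7% × (1 − 36.1%) = 5.5593%.
WACC = 0.3682 × 13.4300% + 0.3304 × 5.4826% + 0.3014 × 5.5593% = 8.4321%.

8.43%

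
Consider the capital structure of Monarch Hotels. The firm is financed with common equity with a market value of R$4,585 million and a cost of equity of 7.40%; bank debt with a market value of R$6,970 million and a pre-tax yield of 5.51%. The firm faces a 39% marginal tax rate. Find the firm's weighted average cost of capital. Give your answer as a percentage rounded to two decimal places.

4.96%

Total capital V = 4585 + 6970 = 11555.
Equity: weight = 4585/11555 = 0.3968; cost = 7.4%.
Bank debt: weight = 6970/11555 = 0.6032; after-tax cost = 5.51% × (1 − 39%) = 3.3611%.
WACC = 0.3968 × 7.4000% + 0.6032 × 3.3611% = 4.9637%.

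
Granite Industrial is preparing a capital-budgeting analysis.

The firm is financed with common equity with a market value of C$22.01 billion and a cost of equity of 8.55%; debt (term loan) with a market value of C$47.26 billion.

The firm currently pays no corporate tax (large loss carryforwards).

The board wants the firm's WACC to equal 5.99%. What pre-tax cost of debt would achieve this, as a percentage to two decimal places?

4.80%

Total capital V = 22.01 + 47.26 = 69.27.
Equity weight = 22.01/69.27 = 0.3177.
Term loan weight = 47.26/69.27 = 0.6823.
Equity contribution = 0.3177 × 8.55% = 2.7167%.
Remaining for debt = 5.99% − 2.7167% = 3.2733%.
Rd × (1 − 0%) × 0.6823 = 3.2733%  ⇒  Rd = 4.7978%.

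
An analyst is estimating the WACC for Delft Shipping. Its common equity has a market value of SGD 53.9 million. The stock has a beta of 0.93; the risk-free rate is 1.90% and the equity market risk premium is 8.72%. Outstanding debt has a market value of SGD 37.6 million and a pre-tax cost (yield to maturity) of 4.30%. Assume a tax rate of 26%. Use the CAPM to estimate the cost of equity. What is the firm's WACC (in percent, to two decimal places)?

7.20%

Cost of equity via CAPM: Re = 1.9% + 0.93 × 8.72% = 10.0096%.
Total capital V = 53.9 + 37.6 = 91.5.
Equity: weight = 53.9/91.5 = 0.5891; cost = 10.0096%.
Debt: weight = 37.6/91.5 = 0.4109; after-tax cost = 4.3% × (1 − 26%) = 3.1820%.
WACC = 0.5891 × 10.0096% + 0.4109 × 3.1820% = 7.2039%.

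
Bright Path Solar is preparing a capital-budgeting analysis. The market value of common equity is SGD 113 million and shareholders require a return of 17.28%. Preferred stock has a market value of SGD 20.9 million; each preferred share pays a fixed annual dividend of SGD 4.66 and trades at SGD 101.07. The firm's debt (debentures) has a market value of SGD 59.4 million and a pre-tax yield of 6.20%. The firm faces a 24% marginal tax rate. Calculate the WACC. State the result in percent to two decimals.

Cost of preferred: Rp = 4.66 / 101.07 = 4.6107%.
Total capital V = 113 + 20.9 + 59.4 = 193.3.
Equity: weight = 113/193.3 = 0.5846; cost = 17.28%.
Preferred: weight = 20.9/193.3 = 0.1081; cost = 4.6107%.
Debentures: weight = 59.4/193.3 = 0.3073; after-tax cost = 6.2% × (1 − 24%) = 4.7120%.
WACC = 0.5846 × 17.2800% + 0.1081 × 4.6107% + 0.3073 × 4.7120% = 12.0481%.

12.05%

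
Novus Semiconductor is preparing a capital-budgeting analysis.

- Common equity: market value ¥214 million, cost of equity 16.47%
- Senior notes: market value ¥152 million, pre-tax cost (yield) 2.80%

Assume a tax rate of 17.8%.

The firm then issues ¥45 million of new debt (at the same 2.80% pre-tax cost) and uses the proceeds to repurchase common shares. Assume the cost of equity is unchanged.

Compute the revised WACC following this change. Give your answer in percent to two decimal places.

8.84%

After the change:
Total capital V = 169 + 197 = 366.
Equity: weight = 169/366 = 0.4617; cost = 16.47%.
Senior notes: weight = 197/366 = 0.5383; after-tax cost = 2.8% × (1 − 17.8%) = 2.3016%.
WACC = 0.4617 × 16.4700% + 0.5383 × 2.3016% = 8.8438%.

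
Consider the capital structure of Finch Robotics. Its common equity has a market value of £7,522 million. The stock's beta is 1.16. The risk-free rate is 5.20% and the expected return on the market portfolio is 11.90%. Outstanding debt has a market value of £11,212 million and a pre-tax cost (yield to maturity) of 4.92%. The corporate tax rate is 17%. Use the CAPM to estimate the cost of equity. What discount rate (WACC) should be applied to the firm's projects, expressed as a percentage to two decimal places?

7.65%

Market risk premium = 11.9% − 5.2% = 6.7%.
Cost of equity via CAPM: Re = 5.2% + 1.16 × 6.7% = 12.9720%.
Total capital V = 7522 + 11212 = 18734.
Equity: weight = 7522/18734 = 0.4015; cost = 12.972%.
Debt: weight = 11212/18734 = 0.5985; after-tax cost = 4.92% × (1 − 17%) = 4.0836%.
WACC = 0.4015 × 12.9720% + 0.5985 × 4.0836% = 7.6524%.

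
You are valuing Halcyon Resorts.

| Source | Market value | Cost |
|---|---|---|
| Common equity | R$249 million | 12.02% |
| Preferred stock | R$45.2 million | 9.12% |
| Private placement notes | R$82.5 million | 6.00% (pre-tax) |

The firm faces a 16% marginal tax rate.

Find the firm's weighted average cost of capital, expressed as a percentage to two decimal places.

10.14%

Total capital V = 249 + 45.2 + 82.5 = 376.7.
Equity: weight = 249/376.7 = 0.6610; cost = 12.02%.
Preferred: weight = 45.2/376.7 = 0.1200; cost = 9.12%.
Private placement notes: weight = 82.5/376.7 = 0.2190; after-tax cost = 6% × (1 − 16%) = 5.0400%.
WACC = 0.6610 × 12.0200% + 0.1200 × 9.1200% + 0.2190 × 5.0400% = 10.1434%.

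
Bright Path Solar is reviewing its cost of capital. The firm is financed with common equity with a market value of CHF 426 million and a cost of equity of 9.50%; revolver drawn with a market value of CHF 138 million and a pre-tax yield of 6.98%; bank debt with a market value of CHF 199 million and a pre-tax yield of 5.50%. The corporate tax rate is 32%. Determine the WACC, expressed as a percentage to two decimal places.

Total capital V = 426 + 138 + 199 = 763.
Equity: weight = 426/763 = 0.5583; cost = 9.5%.
Revolver drawn: weight = 138/763 = 0.1809; after-tax cost = 6.98% × (1 − 32%) = 4.7464%.
Bank debt: weight = 199/763 = 0.2608; after-tax cost = 5.5% × (1 − 32%) = 3.7400%.
WACC = 0.5583 × 9.5000% + 0.1809 × 4.7464% + 0.2608 × 3.7400% = 7.1380%.

7.14%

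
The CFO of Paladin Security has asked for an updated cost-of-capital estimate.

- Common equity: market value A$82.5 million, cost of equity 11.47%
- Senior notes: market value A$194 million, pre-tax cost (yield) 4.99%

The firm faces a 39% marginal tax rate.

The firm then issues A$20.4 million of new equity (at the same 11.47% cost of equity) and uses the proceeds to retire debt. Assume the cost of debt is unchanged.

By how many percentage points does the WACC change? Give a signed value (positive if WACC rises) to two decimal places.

Current WACC:
Total capital V = 82.5 + 194 = 276.5.
Equity: weight = 82.5/276.5 = 0.2984; cost = 11.47%.
Senior notes: weight = 194/276.5 = 0.7016; after-tax cost = 4.99% × (1 − 39%) = 3.0439%.
WACC = 0.2984 × 11.4700% + 0.7016 × 3.0439% = 5.5580%.
After the change:
Total capital V = 102.9 + 173.6 = 276.5.
Equity: weight = 102.9/276.5 = 0.3722; cost = 11.47%.
Senior notes: weight = 173.6/276.5 = 0.6278; after-tax cost = 4.99% × (1 − 39%) = 3.0439%.
WACC = 0.3722 × 11.4700% + 0.6278 × 3.0439% = 6.1797%.
Change in WACC = 6.1797% − 5.5580% = 0.6217 pp.

+0.62 pp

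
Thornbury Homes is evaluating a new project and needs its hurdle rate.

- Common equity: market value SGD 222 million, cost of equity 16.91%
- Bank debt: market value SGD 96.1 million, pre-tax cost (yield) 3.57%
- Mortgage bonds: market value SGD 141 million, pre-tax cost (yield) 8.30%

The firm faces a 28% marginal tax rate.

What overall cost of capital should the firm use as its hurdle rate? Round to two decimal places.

Total capital V = 222 + 96.1 + 141 = 459.1.
Equity: weight = 222/459.1 = 0.4836; cost = 16.91%.
Bank debt: weight = 96.1/459.1 = 0.2093; after-tax cost = 3.57% × (1 − 28%) = 2.5704%.
Mortgage bonds: weight = 141/459.1 = 0.3071; after-tax cost = 8.3% × (1 − 28%) = 5.9760%.
WACC = 0.4836 × 16.9100% + 0.2093 × 2.5704% + 0.3071 × 5.9760% = 10.5503%.

10.55%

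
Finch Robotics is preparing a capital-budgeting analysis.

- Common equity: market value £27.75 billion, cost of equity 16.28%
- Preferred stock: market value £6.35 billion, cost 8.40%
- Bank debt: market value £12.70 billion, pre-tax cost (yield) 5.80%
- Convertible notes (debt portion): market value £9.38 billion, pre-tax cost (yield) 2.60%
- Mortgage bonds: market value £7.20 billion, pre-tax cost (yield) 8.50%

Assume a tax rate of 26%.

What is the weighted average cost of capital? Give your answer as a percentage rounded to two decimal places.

9.83%

Total capital V = 27.75 + 6.35 + 12.7 + 9.38 + 7.2 = 63.38.
Equity: weight = 27.75/63.38 = 0.4378; cost = 16.28%.
Preferred: weight = 6.35/63.38 = 0.1002; cost = 8.4%.
Bank debt: weight = 12.7/63.38 = 0.2004; after-tax cost = 5.8% × (1 − 26%) = 4.2920%.
Convertible notes (debt portion): weight = 9.38/63.38 = 0.1480; after-tax cost = 2.6% × (1 − 26%) = 1.9240%.
Mortgage bonds: weight = 7.2/63.38 = 0.1136; after-tax cost = 8.5% × (1 − 26%) = 6.2900%.
WACC = 0.4378 × 16.2800% + 0.1002 × 8.4000% + 0.2004 × 4.2920% + 0.1480 × 1.9240% + 0.1136 × 6.2900% = 9.8289%.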